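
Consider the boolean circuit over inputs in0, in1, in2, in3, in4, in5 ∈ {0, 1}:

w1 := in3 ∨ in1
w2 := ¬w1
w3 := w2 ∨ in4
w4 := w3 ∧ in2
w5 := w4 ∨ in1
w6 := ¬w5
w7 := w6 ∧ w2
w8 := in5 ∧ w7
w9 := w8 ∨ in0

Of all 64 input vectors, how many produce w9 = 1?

34

w9 = w8 ∨ in0 must be 1, so at least one of w8, in0 is 1.
Enumerating the 64 input combinations, 34 give w9 = 1 and 30 give w9 = 0.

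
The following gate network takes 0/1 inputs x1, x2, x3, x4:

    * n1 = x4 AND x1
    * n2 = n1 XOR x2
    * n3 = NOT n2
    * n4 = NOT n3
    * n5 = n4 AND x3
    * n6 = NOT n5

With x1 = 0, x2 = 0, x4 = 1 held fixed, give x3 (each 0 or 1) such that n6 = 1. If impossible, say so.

n6 = NOT n5 must be 1, so n5 = 0.
n5 = n4 AND x3 must be 0, so at least one of n4, x3 is 0.
Check with x1 = 0, x2 = 0, x4 = 1 and x3=1:
n1 = x4 AND x1 = 1 AND 0 = 0
n2 = n1 XOR x2 = 0 XOR 0 = 0
n3 = NOT n2 = NOT 0 = 1
n4 = NOT n3 = NOT 1 = 0
n5 = n4 AND x3 = 0 AND 1 = 0
n6 = NOT n5 = NOT 0 = 1
So n6 = 1.

x3=1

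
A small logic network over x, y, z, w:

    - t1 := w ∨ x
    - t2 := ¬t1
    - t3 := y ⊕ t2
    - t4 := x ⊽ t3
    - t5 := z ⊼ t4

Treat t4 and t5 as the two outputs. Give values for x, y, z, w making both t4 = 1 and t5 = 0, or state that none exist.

Check with x=0 y=0 z=1 w=1:
t1 = w ∨ x = 1 ∨ 0 = 1
t2 = ¬t1 = ¬1 = 0
t3 = y ⊕ t2 = 0 ⊕ 0 = 0
t4 = x ⊽ t3 = 0 ⊽ 0 = 1
t5 = z ⊼ t4 = 1 ⊼ 1 = 0
So t4 = 1 and t5 = 0.

x=0 y=0 z=1 w=1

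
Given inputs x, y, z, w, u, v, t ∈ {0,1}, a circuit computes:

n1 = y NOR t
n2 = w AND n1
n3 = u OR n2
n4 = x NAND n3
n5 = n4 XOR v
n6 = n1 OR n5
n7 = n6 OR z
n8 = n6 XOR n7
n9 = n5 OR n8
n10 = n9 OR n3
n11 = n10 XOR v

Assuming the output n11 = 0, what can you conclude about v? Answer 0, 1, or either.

1

n11 = n10 XOR v must be 0, so n10 and v are equal.
Every assignment with n11 = 0 has v = 1; there are 48 such assignment(s).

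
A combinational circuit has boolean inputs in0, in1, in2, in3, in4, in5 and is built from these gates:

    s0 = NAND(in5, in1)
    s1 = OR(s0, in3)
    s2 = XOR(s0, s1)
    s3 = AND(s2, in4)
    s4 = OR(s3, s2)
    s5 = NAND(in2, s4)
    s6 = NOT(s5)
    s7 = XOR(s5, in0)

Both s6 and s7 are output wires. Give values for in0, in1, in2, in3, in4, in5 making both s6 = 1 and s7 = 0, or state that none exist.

in0=0, in1=1, in2=1, in3=1, in4=1, in5=1

Check with in0=0, in1=1, in2=1, in3=1, in4=1, in5=1:
s0 = NAND(in5, in1) = NAND(1, 1) = 0
s1 = OR(s0, in3) = OR(0, 1) = 1
s2 = XOR(s0, s1) = XOR(0, 1) = 1
s3 = AND(s2, in4) = AND(1, 1) = 1
s4 = OR(s3, s2) = OR(1, 1) = 1
s5 = NAND(in2, s4) = NAND(1, 1) = 0
s6 = NOT(s5) = NOT 0 = 1
s7 = XOR(s5, in0) = XOR(0, 0) = 0
So s6 = 1 and s7 = 0.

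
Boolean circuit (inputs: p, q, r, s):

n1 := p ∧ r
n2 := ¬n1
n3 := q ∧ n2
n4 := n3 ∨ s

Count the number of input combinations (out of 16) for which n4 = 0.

5

n4 = n3 ∨ s must be 0, so both n3 = 0 and s = 0.
n3 = q ∧ n2 must be 0, so at least one of q, n2 is 0.
Satisfying assignments:
  p=0, q=0, r=0, s=0
  p=0, q=0, r=1, s=0
  p=1, q=0, r=0, s=0
  p=1, q=0, r=1, s=0
  p=1, q=1, r=1, s=0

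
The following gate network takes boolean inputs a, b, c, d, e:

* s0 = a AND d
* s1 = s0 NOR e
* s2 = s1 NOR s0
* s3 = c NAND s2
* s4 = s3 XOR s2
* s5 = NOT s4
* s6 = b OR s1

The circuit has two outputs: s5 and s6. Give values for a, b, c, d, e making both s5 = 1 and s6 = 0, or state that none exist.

a=1, b=0, c=0, d=0, e=1

Check with a=1, b=0, c=0, d=0, e=1:
s0 = a AND d = 1 AND 0 = 0
s1 = s0 NOR e = 0 NOR 1 = 0
s2 = s1 NOR s0 = 0 NOR 0 = 1
s3 = c NAND s2 = 0 NAND 1 = 1
s4 = s3 XOR s2 = 1 XOR 1 = 0
s5 = NOT s4 = NOT 0 = 1
s6 = b OR s1 = 0 OR 0 = 0
So s5 = 1 and s6 = 0.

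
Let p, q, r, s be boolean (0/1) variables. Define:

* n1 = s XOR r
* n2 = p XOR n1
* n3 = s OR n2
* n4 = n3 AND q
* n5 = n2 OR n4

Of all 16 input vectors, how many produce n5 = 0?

6

n5 = n2 OR n4 must be 0, so both n2 = 0 and n4 = 0.
n2 = p XOR n1 must be 0, so p and n1 are equal.
n4 = n3 AND q must be 0, so at least one of n3, q is 0.
Satisfying assignments:
  p=0, q=0, r=0, s=0
  p=0, q=0, r=1, s=1
  p=0, q=1, r=0, s=0
  p=1, q=0, r=0, s=1
  p=1, q=0, r=1, s=0
  p=1, q=1, r=1, s=0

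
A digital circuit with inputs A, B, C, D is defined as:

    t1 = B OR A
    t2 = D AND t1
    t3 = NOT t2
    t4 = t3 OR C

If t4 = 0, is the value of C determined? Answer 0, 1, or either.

t4 = t3 OR C must be 0, so both t3 = 0 and C = 0.
t3 = NOT t2 must be 0, so t2 = 1.
t2 = D AND t1 must be 1, so both D = 1 and t1 = 1.
Every assignment with t4 = 0 has C = 0; there are 3 such assignment(s).
  A=0, B=1, C=0, D=1
  A=1, B=0, C=0, D=1
  A=1, B=1, C=0, D=1

0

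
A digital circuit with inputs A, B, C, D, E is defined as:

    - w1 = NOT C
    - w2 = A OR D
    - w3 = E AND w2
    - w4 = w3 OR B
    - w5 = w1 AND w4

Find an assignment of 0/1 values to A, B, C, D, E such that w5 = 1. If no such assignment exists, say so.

A=1 B=1 C=0 D=1 E=1

w5 = w1 AND w4 must be 1, so both w1 = 1 and w4 = 1.
Check with A=1 B=1 C=0 D=1 E=1:
w1 = NOT C = NOT 0 = 1
w2 = A OR D = 1 OR 1 = 1
w3 = E AND w2 = 1 AND 1 = 1
w4 = w3 OR B = 1 OR 1 = 1
w5 = w1 AND w4 = 1 AND 1 = 1
So w5 = 1 as required.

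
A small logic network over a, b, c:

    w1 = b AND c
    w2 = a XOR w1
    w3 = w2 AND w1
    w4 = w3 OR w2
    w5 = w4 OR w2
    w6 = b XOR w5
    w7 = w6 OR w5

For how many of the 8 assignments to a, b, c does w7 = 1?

w7 = w6 OR w5 must be 1, so at least one of w6, w5 is 1.
Satisfying assignments:
  a=0, b=1, c=0
  a=0, b=1, c=1
  a=1, b=0, c=0
  a=1, b=0, c=1
  a=1, b=1, c=0
  a=1, b=1, c=1

6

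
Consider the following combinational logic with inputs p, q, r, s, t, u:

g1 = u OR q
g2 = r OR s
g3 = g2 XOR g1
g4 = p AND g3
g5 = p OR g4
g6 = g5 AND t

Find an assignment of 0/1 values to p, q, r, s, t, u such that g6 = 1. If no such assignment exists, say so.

g6 = g5 AND t must be 1, so both g5 = 1 and t = 1.
g5 = p OR g4 must be 1, so at least one of p, g4 is 1.
Check with p=1 q=1 r=0 s=1 t=1 u=1:
g1 = u OR q = 1 OR 1 = 1
g2 = r OR s = 0 OR 1 = 1
g3 = g2 XOR g1 = 1 XOR 1 = 0
g4 = p AND g3 = 1 AND 0 = 0
g5 = p OR g4 = 1 OR 0 = 1
g6 = g5 AND t = 1 AND 1 = 1
So g6 = 1 as required.

p=1 q=1 r=0 s=1 t=1 u=1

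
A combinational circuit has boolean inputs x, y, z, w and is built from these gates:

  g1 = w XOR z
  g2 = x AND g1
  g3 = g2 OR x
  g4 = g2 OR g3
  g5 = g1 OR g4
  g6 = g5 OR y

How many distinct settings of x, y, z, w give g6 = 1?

14

g6 = g5 OR y must be 1, so at least one of g5, y is 1.
Enumerating the 16 input combinations, 14 give g6 = 1 and 2 give g6 = 0.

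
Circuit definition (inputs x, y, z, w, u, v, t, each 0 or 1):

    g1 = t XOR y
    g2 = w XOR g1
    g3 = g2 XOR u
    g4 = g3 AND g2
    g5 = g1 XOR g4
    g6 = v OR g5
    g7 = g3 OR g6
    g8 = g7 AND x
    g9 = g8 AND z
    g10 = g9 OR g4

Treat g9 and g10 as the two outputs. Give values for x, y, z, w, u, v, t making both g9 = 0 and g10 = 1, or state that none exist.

Check with x=1, y=0, z=0, w=1, u=0, v=0, t=0:
g1 = t XOR y = 0 XOR 0 = 0
g2 = w XOR g1 = 1 XOR 0 = 1
g3 = g2 XOR u = 1 XOR 0 = 1
g4 = g3 AND g2 = 1 AND 1 = 1
g5 = g1 XOR g4 = 0 XOR 1 = 1
g6 = v OR g5 = 0 OR 1 = 1
g7 = g3 OR g6 = 1 OR 1 = 1
g8 = g7 AND x = 1 AND 1 = 1
g9 = g8 AND z = 1 AND 0 = 0
g10 = g9 OR g4 = 0 OR 1 = 1
So g9 = 0 and g10 = 1.

x=1, y=0, z=0, w=1, u=0, v=0, t=0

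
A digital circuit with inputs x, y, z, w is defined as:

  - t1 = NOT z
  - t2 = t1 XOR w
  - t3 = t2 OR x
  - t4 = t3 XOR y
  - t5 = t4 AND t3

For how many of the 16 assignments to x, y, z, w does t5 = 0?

10

t5 = t4 AND t3 must be 0, so at least one of t4, t3 is 0.
Enumerating the 16 input combinations, 10 give t5 = 0 and 6 give t5 = 1.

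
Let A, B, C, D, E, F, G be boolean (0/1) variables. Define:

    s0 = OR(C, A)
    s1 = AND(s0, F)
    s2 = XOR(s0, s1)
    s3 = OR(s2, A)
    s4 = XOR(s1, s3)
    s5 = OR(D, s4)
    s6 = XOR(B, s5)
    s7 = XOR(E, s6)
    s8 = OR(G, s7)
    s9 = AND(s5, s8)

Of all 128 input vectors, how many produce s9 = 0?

56

s9 = AND(s5, s8) must be 0, so at least one of s5, s8 is 0.
Enumerating the 128 input combinations, 56 give s9 = 0 and 72 give s9 = 1.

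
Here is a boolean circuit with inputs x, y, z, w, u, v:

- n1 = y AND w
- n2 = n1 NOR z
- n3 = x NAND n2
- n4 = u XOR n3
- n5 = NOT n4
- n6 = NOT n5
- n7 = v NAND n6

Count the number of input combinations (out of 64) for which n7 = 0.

16

n7 = v NAND n6 must be 0, so both v = 1 and n6 = 1.
Enumerating the 64 input combinations, 16 give n7 = 0 and 48 give n7 = 1.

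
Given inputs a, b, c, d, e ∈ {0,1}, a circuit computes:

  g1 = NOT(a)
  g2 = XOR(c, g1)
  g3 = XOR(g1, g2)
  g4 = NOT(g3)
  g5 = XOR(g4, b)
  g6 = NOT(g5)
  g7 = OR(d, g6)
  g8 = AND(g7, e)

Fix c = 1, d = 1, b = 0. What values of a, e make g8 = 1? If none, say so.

a=1, e=1

g8 = AND(g7, e) must be 1, so both g7 = 1 and e = 1.
g7 = OR(d, g6) must be 1, so at least one of d, g6 is 1.
Check with c = 1, d = 1, b = 0 and a=1, e=1:
g1 = NOT(a) = NOT 1 = 0
g2 = XOR(c, g1) = XOR(1, 0) = 1
g3 = XOR(g1, g2) = XOR(0, 1) = 1
g4 = NOT(g3) = NOT 1 = 0
g5 = XOR(g4, b) = XOR(0, 0) = 0
g6 = NOT(g5) = NOT 0 = 1
g7 = OR(d, g6) = OR(1, 1) = 1
g8 = AND(g7, e) = AND(1, 1) = 1
So g8 = 1.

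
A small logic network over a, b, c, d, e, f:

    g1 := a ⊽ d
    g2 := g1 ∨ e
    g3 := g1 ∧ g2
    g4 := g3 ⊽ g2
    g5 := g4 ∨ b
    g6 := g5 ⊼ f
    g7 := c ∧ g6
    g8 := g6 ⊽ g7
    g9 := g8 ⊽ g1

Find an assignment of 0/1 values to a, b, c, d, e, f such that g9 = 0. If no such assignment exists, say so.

a=1, b=1, c=1, d=0, e=0, f=1

g9 = g8 ⊽ g1 must be 0, so at least one of g8, g1 is 1.
Check with a=1, b=1, c=1, d=0, e=0, f=1:
g1 = a ⊽ d = 1 ⊽ 0 = 0
g2 = g1 ∨ e = 0 ∨ 0 = 0
g3 = g1 ∧ g2 = 0 ∧ 0 = 0
g4 = g3 ⊽ g2 = 0 ⊽ 0 = 1
g5 = g4 ∨ b = 1 ∨ 1 = 1
g6 = g5 ⊼ f = 1 ⊼ 1 = 0
g7 = c ∧ g6 = 1 ∧ 0 = 0
g8 = g6 ⊽ g7 = 0 ⊽ 0 = 1
g9 = g8 ⊽ g1 = 1 ⊽ 0 = 0
So g9 = 0 as required.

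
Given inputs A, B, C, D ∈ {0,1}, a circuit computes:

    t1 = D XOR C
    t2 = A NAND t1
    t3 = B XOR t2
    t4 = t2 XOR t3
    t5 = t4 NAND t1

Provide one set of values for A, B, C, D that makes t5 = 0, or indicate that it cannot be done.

A=0, B=1, C=1, D=0

t5 = t4 NAND t1 must be 0, so both t4 = 1 and t1 = 1.
Check with A=0, B=1, C=1, D=0:
t1 = D XOR C = 0 XOR 1 = 1
t2 = A NAND t1 = 0 NAND 1 = 1
t3 = B XOR t2 = 1 XOR 1 = 0
t4 = t2 XOR t3 = 1 XOR 0 = 1
t5 = t4 NAND t1 = 1 NAND 1 = 0
So t5 = 0 as required.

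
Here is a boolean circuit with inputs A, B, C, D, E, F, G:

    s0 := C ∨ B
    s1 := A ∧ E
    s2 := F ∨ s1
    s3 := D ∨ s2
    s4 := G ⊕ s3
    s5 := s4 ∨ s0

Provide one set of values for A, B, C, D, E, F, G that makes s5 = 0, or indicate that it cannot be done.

Check with A=1 B=0 C=0 D=0 E=1 F=0 G=1:
s0 = C ∨ B = 0 ∨ 0 = 0
s1 = A ∧ E = 1 ∧ 1 = 1
s2 = F ∨ s1 = 0 ∨ 1 = 1
s3 = D ∨ s2 = 0 ∨ 1 = 1
s4 = G ⊕ s3 = 1 ⊕ 1 = 0
s5 = s4 ∨ s0 = 0 ∨ 0 = 0
So s5 = 0 as required.

A=1 B=0 C=0 D=0 E=1 F=0 G=1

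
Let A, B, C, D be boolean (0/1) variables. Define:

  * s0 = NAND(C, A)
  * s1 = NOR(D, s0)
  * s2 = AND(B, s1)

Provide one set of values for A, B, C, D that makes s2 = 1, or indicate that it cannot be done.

s2 = AND(B, s1) must be 1, so both B = 1 and s1 = 1.
Check with A=1, B=1, C=1, D=0:
s0 = NAND(C, A) = NAND(1, 1) = 0
s1 = NOR(D, s0) = NOR(0, 0) = 1
s2 = AND(B, s1) = AND(1, 1) = 1
So s2 = 1 as required.

A=1, B=1, C=1, D=0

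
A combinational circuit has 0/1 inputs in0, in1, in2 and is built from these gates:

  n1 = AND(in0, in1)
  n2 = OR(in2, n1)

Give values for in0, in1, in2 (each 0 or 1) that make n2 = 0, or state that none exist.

Check with in0=0, in1=1, in2=0:
n1 = AND(in0, in1) = AND(0, 1) = 0
n2 = OR(in2, n1) = OR(0, 0) = 0
So n2 = 0 as required.

in0=0, in1=1, in2=0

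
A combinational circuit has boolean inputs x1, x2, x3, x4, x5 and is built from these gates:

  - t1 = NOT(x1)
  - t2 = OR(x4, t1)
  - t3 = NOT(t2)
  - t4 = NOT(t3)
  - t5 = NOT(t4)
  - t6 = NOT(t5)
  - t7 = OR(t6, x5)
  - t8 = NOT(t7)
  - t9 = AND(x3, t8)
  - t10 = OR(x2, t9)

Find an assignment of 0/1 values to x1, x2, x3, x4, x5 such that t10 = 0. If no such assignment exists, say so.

x1=1 x2=0 x3=0 x4=0 x5=0

Check with x1=1 x2=0 x3=0 x4=0 x5=0:
t1 = NOT(x1) = NOT 1 = 0
t2 = OR(x4, t1) = OR(0, 0) = 0
t3 = NOT(t2) = NOT 0 = 1
t4 = NOT(t3) = NOT 1 = 0
t5 = NOT(t4) = NOT 0 = 1
t6 = NOT(t5) = NOT 1 = 0
t7 = OR(t6, x5) = OR(0, 0) = 0
t8 = NOT(t7) = NOT 0 = 1
t9 = AND(x3, t8) = AND(0, 1) = 0
t10 = OR(x2, t9) = OR(0, 0) = 0
So t10 = 0 as required.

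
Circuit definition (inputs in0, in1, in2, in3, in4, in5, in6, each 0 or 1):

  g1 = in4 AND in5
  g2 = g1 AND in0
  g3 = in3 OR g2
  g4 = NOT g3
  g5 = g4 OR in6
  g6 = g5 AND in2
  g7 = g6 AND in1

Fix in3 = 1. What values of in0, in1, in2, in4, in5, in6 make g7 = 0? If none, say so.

g7 = g6 AND in1 must be 0, so at least one of g6, in1 is 0.
Check with in3 = 1 and in0=1, in1=1, in2=0, in4=0, in5=0, in6=0:
g1 = in4 AND in5 = 0 AND 0 = 0
g2 = g1 AND in0 = 0 AND 1 = 0
g3 = in3 OR g2 = 1 OR 0 = 1
g4 = NOT g3 = NOT 1 = 0
g5 = g4 OR in6 = 0 OR 0 = 0
g6 = g5 AND in2 = 0 AND 0 = 0
g7 = g6 AND in1 = 0 AND 1 = 0
So g7 = 0.

in0=1 in1=1 in2=0 in4=0 in5=0 in6=0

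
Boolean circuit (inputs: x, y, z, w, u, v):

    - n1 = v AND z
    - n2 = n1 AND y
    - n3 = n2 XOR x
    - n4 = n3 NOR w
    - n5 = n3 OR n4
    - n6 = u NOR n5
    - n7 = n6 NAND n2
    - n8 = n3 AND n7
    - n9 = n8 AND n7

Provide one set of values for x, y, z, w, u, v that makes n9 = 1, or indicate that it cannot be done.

x=1 y=1 z=0 w=0 u=1 v=0

n9 = n8 AND n7 must be 1, so both n8 = 1 and n7 = 1.
n8 = n3 AND n7 must be 1, so both n3 = 1 and n7 = 1.
n7 = n6 NAND n2 must be 1, so at least one of n6, n2 is 0.
Check with x=1 y=1 z=0 w=0 u=1 v=0:
n1 = v AND z = 0 AND 0 = 0
n2 = n1 AND y = 0 AND 1 = 0
n3 = n2 XOR x = 0 XOR 1 = 1
n4 = n3 NOR w = 1 NOR 0 = 0
n5 = n3 OR n4 = 1 OR 0 = 1
n6 = u NOR n5 = 1 NOR 1 = 0
n7 = n6 NAND n2 = 0 NAND 0 = 1
n8 = n3 AND n7 = 1 AND 1 = 1
n9 = n8 AND n7 = 1 AND 1 = 1
So n9 = 1 as required.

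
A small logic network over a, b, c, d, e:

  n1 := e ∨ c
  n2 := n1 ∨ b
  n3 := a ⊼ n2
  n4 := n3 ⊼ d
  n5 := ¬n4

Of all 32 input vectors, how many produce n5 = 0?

n5 = ¬n4 must be 0, so n4 = 1.
n4 = n3 ⊼ d must be 1, so at least one of n3, d is 0.
Enumerating the 32 input combinations, 23 give n5 = 0 and 9 give n5 = 1.

23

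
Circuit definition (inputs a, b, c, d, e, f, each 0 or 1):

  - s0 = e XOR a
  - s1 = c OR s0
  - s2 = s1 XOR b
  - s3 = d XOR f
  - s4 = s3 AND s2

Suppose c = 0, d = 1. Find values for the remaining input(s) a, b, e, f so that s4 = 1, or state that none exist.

Check with c = 0, d = 1 and a=1, b=0, e=0, f=0:
s0 = e XOR a = 0 XOR 1 = 1
s1 = c OR s0 = 0 OR 1 = 1
s2 = s1 XOR b = 1 XOR 0 = 1
s3 = d XOR f = 1 XOR 0 = 1
s4 = s3 AND s2 = 1 AND 1 = 1
So s4 = 1.

a=1, b=0, e=0, f=0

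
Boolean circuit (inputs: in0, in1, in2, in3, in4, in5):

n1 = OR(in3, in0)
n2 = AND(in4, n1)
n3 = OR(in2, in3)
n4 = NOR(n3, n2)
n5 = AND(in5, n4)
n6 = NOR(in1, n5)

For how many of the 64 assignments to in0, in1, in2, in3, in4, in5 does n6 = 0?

n6 = NOR(in1, n5) must be 0, so at least one of in1, n5 is 1.
Enumerating the 64 input combinations, 35 give n6 = 0 and 29 give n6 = 1.

35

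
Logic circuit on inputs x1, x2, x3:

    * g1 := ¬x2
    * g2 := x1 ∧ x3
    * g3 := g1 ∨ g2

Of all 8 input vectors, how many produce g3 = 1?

5

g3 = g1 ∨ g2 must be 1, so at least one of g1, g2 is 1.
Satisfying assignments:
  x1=0, x2=0, x3=0
  x1=0, x2=0, x3=1
  x1=1, x2=0, x3=0
  x1=1, x2=0, x3=1
  x1=1, x2=1, x3=1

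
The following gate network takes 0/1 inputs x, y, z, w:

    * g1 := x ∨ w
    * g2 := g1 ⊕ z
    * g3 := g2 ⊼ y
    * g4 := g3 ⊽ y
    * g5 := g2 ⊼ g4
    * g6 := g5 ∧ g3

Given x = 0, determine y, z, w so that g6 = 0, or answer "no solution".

y=1, z=0, w=1

g6 = g5 ∧ g3 must be 0, so at least one of g5, g3 is 0.
Check with x = 0 and y=1, z=0, w=1:
g1 = x ∨ w = 0 ∨ 1 = 1
g2 = g1 ⊕ z = 1 ⊕ 0 = 1
g3 = g2 ⊼ y = 1 ⊼ 1 = 0
g4 = g3 ⊽ y = 0 ⊽ 1 = 0
g5 = g2 ⊼ g4 = 1 ⊼ 0 = 1
g6 = g5 ∧ g3 = 1 ∧ 0 = 0
So g6 = 0.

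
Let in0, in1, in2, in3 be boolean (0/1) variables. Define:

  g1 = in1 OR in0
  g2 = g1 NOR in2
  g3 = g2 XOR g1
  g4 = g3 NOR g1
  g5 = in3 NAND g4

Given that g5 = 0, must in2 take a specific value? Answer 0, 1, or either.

g5 = in3 NAND g4 must be 0, so both in3 = 1 and g4 = 1.
g4 = g3 NOR g1 must be 1, so both g3 = 0 and g1 = 0.
g3 = g2 XOR g1 must be 0, so g2 and g1 are equal.
Every assignment with g5 = 0 has in2 = 1; there are 1 such assignment(s).
  in0=0, in1=0, in2=1, in3=1

1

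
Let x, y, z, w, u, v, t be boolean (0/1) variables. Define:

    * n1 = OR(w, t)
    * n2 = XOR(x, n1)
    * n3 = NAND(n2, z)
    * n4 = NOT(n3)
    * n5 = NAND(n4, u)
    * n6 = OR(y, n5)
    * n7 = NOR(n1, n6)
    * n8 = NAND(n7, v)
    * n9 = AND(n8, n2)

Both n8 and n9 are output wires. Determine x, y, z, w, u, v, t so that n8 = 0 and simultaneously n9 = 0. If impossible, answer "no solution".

Check with x=1, y=0, z=1, w=0, u=1, v=1, t=0:
n1 = OR(w, t) = OR(0, 0) = 0
n2 = XOR(x, n1) = XOR(1, 0) = 1
n3 = NAND(n2, z) = NAND(1, 1) = 0
n4 = NOT(n3) = NOT 0 = 1
n5 = NAND(n4, u) = NAND(1, 1) = 0
n6 = OR(y, n5) = OR(0, 0) = 0
n7 = NOR(n1, n6) = NOR(0, 0) = 1
n8 = NAND(n7, v) = NAND(1, 1) = 0
n9 = AND(n8, n2) = AND(0, 1) = 0
So n8 = 0 and n9 = 0.

x=1, y=0, z=1, w=0, u=1, v=1, t=0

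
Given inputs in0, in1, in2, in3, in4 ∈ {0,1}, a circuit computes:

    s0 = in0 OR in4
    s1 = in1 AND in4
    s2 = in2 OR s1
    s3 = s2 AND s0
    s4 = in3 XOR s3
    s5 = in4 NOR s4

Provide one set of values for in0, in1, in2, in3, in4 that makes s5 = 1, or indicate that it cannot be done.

in0=1 in1=1 in2=1 in3=1 in4=0

s5 = in4 NOR s4 must be 1, so both in4 = 0 and s4 = 0.
s4 = in3 XOR s3 must be 0, so in3 and s3 are equal.
Check with in0=1 in1=1 in2=1 in3=1 in4=0:
s0 = in0 OR in4 = 1 OR 0 = 1
s1 = in1 AND in4 = 1 AND 0 = 0
s2 = in2 OR s1 = 1 OR 0 = 1
s3 = s2 AND s0 = 1 AND 1 = 1
s4 = in3 XOR s3 = 1 XOR 1 = 0
s5 = in4 NOR s4 = 0 NOR 0 = 1
So s5 = 1 as required.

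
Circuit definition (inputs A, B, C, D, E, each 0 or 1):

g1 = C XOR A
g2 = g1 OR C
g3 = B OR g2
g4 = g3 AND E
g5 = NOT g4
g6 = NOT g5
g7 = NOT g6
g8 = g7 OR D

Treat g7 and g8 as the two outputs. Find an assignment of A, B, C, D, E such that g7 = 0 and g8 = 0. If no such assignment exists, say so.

A=0 B=1 C=1 D=0 E=1

Check with A=0 B=1 C=1 D=0 E=1:
g1 = C XOR A = 1 XOR 0 = 1
g2 = g1 OR C = 1 OR 1 = 1
g3 = B OR g2 = 1 OR 1 = 1
g4 = g3 AND E = 1 AND 1 = 1
g5 = NOT g4 = NOT 1 = 0
g6 = NOT g5 = NOT 0 = 1
g7 = NOT g6 = NOT 1 = 0
g8 = g7 OR D = 0 OR 0 = 0
So g7 = 0 and g8 = 0.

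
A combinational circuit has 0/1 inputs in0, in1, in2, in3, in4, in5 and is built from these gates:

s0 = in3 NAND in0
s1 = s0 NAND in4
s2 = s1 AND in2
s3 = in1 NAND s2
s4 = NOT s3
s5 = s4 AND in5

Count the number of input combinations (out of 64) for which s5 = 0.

59

s5 = s4 AND in5 must be 0, so at least one of s4, in5 is 0.
Enumerating the 64 input combinations, 59 give s5 = 0 and 5 give s5 = 1.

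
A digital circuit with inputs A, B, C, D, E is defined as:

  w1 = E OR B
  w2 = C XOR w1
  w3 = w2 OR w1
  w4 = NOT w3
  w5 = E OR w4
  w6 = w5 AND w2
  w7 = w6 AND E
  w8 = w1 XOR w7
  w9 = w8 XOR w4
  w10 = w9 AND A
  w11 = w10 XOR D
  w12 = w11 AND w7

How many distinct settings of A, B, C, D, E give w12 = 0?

28

w12 = w11 AND w7 must be 0, so at least one of w11, w7 is 0.
Enumerating the 32 input combinations, 28 give w12 = 0 and 4 give w12 = 1.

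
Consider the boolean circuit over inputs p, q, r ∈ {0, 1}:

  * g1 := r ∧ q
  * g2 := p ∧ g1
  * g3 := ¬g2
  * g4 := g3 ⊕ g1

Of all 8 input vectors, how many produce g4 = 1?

g4 = g3 ⊕ g1 must be 1, so g3 and g1 differ.
Enumerating the 8 input combinations, 7 give g4 = 1 and 1 give g4 = 0.

7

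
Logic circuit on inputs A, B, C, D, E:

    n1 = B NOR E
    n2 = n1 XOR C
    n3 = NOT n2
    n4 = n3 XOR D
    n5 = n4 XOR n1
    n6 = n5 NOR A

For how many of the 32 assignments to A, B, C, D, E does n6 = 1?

n6 = n5 NOR A must be 1, so both n5 = 0 and A = 0.
Enumerating the 32 input combinations, 8 give n6 = 1 and 24 give n6 = 0.

8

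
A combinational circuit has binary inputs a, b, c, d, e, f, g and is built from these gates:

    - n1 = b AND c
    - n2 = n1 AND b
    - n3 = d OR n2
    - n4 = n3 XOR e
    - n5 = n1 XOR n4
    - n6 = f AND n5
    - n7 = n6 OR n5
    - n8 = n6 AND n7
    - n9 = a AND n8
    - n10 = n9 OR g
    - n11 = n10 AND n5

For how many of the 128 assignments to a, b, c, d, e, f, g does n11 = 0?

n11 = n10 AND n5 must be 0, so at least one of n10, n5 is 0.
Enumerating the 128 input combinations, 88 give n11 = 0 and 40 give n11 = 1.

88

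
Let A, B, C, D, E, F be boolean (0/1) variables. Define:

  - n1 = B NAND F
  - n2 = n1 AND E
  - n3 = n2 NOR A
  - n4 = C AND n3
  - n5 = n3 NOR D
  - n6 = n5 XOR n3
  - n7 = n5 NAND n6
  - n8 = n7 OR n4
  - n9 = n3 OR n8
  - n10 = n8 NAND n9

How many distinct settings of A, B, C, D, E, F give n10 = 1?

n10 = n8 NAND n9 must be 1, so at least one of n8, n9 is 0.
Enumerating the 64 input combinations, 22 give n10 = 1 and 42 give n10 = 0.

22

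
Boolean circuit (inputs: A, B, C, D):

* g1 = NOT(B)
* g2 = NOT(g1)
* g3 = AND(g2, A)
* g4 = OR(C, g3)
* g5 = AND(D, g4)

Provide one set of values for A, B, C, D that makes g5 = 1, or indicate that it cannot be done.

A=1, B=1, C=1, D=1

Check with A=1, B=1, C=1, D=1:
g1 = NOT(B) = NOT 1 = 0
g2 = NOT(g1) = NOT 0 = 1
g3 = AND(g2, A) = AND(1, 1) = 1
g4 = OR(C, g3) = OR(1, 1) = 1
g5 = AND(D, g4) = AND(1, 1) = 1
So g5 = 1 as required.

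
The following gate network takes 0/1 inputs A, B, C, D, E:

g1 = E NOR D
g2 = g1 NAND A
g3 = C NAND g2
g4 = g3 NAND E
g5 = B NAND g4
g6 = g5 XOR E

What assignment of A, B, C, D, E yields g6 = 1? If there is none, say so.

Check with A=0 B=1 C=1 D=0 E=1:
g1 = E NOR D = 1 NOR 0 = 0
g2 = g1 NAND A = 0 NAND 0 = 1
g3 = C NAND g2 = 1 NAND 1 = 0
g4 = g3 NAND E = 0 NAND 1 = 1
g5 = B NAND g4 = 1 NAND 1 = 0
g6 = g5 XOR E = 0 XOR 1 = 1
So g6 = 1 as required.

A=0 B=1 C=1 D=0 E=1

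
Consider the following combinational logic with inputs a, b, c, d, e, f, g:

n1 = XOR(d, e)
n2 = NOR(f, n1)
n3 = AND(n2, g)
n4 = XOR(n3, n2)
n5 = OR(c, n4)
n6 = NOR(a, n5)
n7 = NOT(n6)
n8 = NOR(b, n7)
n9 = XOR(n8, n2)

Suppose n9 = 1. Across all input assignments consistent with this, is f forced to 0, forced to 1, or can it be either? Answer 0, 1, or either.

either

Both values of f occur among assignments with n9 = 1:
  f=0: a=0, b=0, c=0, d=0, e=0, f=0, g=0
  f=1: a=0, b=0, c=0, d=0, e=0, f=1, g=0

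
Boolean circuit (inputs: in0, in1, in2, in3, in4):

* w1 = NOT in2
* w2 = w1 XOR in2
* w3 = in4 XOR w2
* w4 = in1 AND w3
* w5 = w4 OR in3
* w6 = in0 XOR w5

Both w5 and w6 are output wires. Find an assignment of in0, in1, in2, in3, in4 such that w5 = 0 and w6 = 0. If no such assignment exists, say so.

in0=0 in1=1 in2=1 in3=0 in4=1

Check with in0=0 in1=1 in2=1 in3=0 in4=1:
w1 = NOT in2 = NOT 1 = 0
w2 = w1 XOR in2 = 0 XOR 1 = 1
w3 = in4 XOR w2 = 1 XOR 1 = 0
w4 = in1 AND w3 = 1 AND 0 = 0
w5 = w4 OR in3 = 0 OR 0 = 0
w6 = in0 XOR w5 = 0 XOR 0 = 0
So w5 = 0 and w6 = 0.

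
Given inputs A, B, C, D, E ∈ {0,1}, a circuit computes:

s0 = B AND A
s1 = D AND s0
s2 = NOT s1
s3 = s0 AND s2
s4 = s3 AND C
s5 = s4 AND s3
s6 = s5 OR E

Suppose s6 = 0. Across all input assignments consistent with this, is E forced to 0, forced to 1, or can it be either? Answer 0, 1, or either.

s6 = s5 OR E must be 0, so both s5 = 0 and E = 0.
Every assignment with s6 = 0 has E = 0; there are 15 such assignment(s).

0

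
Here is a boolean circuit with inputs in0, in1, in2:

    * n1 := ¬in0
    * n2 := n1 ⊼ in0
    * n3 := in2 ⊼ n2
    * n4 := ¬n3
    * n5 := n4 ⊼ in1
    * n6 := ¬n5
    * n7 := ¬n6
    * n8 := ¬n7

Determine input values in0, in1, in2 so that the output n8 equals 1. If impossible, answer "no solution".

n8 = ¬n7 must be 1, so n7 = 0.
Check with in0=0, in1=1, in2=1:
n1 = ¬in0 = ¬0 = 1
n2 = n1 ⊼ in0 = 1 ⊼ 0 = 1
n3 = in2 ⊼ n2 = 1 ⊼ 1 = 0
n4 = ¬n3 = ¬0 = 1
n5 = n4 ⊼ in1 = 1 ⊼ 1 = 0
n6 = ¬n5 = ¬0 = 1
n7 = ¬n6 = ¬1 = 0
n8 = ¬n7 = ¬0 = 1
So n8 = 1 as required.

in0=0, in1=1, in2=1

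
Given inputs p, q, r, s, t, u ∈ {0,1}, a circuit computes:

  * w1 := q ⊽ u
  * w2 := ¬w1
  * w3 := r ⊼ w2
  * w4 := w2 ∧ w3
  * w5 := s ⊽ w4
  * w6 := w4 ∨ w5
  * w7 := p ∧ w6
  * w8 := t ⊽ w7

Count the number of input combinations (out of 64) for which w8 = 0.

w8 = t ⊽ w7 must be 0, so at least one of t, w7 is 1.
Enumerating the 64 input combinations, 43 give w8 = 0 and 21 give w8 = 1.

43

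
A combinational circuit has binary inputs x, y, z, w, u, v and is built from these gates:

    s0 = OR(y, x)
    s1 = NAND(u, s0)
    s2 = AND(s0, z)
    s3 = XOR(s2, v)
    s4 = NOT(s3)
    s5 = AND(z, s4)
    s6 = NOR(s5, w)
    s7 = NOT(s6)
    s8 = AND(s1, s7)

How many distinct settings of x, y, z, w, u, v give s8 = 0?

39

s8 = AND(s1, s7) must be 0, so at least one of s1, s7 is 0.
Enumerating the 64 input combinations, 39 give s8 = 0 and 25 give s8 = 1.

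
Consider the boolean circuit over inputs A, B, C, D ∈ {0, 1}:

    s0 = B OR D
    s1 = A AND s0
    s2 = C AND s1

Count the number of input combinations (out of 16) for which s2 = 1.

s2 = C AND s1 must be 1, so both C = 1 and s1 = 1.
Satisfying assignments:
  A=1, B=0, C=1, D=1
  A=1, B=1, C=1, D=0
  A=1, B=1, C=1, D=1

3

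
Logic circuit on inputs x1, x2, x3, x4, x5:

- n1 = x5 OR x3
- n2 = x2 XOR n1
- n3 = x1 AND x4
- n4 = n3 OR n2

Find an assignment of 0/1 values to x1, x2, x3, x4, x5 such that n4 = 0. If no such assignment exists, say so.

x1=1, x2=1, x3=1, x4=0, x5=1

n4 = n3 OR n2 must be 0, so both n3 = 0 and n2 = 0.
n3 = x1 AND x4 must be 0, so at least one of x1, x4 is 0.
n2 = x2 XOR n1 must be 0, so x2 and n1 are equal.
Check with x1=1, x2=1, x3=1, x4=0, x5=1:
n1 = x5 OR x3 = 1 OR 1 = 1
n2 = x2 XOR n1 = 1 XOR 1 = 0
n3 = x1 AND x4 = 1 AND 0 = 0
n4 = n3 OR n2 = 0 OR 0 = 0
So n4 = 0 as required.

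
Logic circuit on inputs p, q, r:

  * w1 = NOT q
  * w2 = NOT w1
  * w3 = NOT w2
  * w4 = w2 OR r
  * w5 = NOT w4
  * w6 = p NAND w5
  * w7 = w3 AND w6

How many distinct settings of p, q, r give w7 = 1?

3

w7 = w3 AND w6 must be 1, so both w3 = 1 and w6 = 1.
Enumerating the 8 input combinations, 3 give w7 = 1 and 5 give w7 = 0.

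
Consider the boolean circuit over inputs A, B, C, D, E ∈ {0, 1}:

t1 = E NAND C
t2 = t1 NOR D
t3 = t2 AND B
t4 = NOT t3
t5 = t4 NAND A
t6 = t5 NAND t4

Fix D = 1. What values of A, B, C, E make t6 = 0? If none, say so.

t6 = t5 NAND t4 must be 0, so both t5 = 1 and t4 = 1.
t5 = t4 NAND A must be 1, so at least one of t4, A is 0.
Check with D = 1 and A=0, B=1, C=1, E=1:
t1 = E NAND C = 1 NAND 1 = 0
t2 = t1 NOR D = 0 NOR 1 = 0
t3 = t2 AND B = 0 AND 1 = 0
t4 = NOT t3 = NOT 0 = 1
t5 = t4 NAND A = 1 NAND 0 = 1
t6 = t5 NAND t4 = 1 NAND 1 = 0
So t6 = 0.

A=0 B=1 C=1 E=1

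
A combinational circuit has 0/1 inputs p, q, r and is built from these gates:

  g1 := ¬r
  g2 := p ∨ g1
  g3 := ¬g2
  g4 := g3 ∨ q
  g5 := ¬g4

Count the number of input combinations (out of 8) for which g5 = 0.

g5 = ¬g4 must be 0, so g4 = 1.
Satisfying assignments:
  p=0, q=0, r=1
  p=0, q=1, r=0
  p=0, q=1, r=1
  p=1, q=1, r=0
  p=1, q=1, r=1

5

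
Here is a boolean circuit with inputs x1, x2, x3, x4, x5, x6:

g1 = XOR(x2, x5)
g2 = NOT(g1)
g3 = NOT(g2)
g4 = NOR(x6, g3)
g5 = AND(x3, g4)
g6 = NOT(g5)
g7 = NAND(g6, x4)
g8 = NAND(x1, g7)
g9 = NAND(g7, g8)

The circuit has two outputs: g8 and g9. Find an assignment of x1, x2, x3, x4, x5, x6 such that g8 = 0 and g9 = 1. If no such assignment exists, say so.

x1=1, x2=1, x3=1, x4=0, x5=0, x6=1

Check with x1=1, x2=1, x3=1, x4=0, x5=0, x6=1:
g1 = XOR(x2, x5) = XOR(1, 0) = 1
g2 = NOT(g1) = NOT 1 = 0
g3 = NOT(g2) = NOT 0 = 1
g4 = NOR(x6, g3) = NOR(1, 1) = 0
g5 = AND(x3, g4) = AND(1, 0) = 0
g6 = NOT(g5) = NOT 0 = 1
g7 = NAND(g6, x4) = NAND(1, 0) = 1
g8 = NAND(x1, g7) = NAND(1, 1) = 0
g9 = NAND(g7, g8) = NAND(1, 0) = 1
So g8 = 0 and g9 = 1.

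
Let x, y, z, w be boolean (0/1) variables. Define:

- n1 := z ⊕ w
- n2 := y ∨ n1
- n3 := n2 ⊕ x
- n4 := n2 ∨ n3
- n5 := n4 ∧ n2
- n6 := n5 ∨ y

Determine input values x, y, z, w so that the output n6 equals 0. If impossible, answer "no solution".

x=0, y=0, z=1, w=1

Check with x=0, y=0, z=1, w=1:
n1 = z ⊕ w = 1 ⊕ 1 = 0
n2 = y ∨ n1 = 0 ∨ 0 = 0
n3 = n2 ⊕ x = 0 ⊕ 0 = 0
n4 = n2 ∨ n3 = 0 ∨ 0 = 0
n5 = n4 ∧ n2 = 0 ∧ 0 = 0
n6 = n5 ∨ y = 0 ∨ 0 = 0
So n6 = 0 as required.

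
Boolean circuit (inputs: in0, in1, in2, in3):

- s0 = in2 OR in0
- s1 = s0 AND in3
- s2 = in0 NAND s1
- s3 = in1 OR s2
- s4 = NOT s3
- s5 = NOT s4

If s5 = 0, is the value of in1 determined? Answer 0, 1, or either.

s5 = NOT s4 must be 0, so s4 = 1.
s4 = NOT s3 must be 1, so s3 = 0.
s3 = in1 OR s2 must be 0, so both in1 = 0 and s2 = 0.
Every assignment with s5 = 0 has in1 = 0; there are 2 such assignment(s).
  in0=1, in1=0, in2=0, in3=1
  in0=1, in1=0, in2=1, in3=1

0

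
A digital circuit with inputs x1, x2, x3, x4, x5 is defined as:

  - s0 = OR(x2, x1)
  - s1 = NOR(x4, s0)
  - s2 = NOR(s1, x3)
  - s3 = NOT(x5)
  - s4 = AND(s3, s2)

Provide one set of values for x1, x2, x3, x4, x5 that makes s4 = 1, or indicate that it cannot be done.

x1=0, x2=1, x3=0, x4=0, x5=0

s4 = AND(s3, s2) must be 1, so both s3 = 1 and s2 = 1.
s3 = NOT(x5) must be 1, so x5 = 0.
s2 = NOR(s1, x3) must be 1, so both s1 = 0 and x3 = 0.
Check with x1=0, x2=1, x3=0, x4=0, x5=0:
s0 = OR(x2, x1) = OR(1, 0) = 1
s1 = NOR(x4, s0) = NOR(0, 1) = 0
s2 = NOR(s1, x3) = NOR(0, 0) = 1
s3 = NOT(x5) = NOT 0 = 1
s4 = AND(s3, s2) = AND(1, 1) = 1
So s4 = 1 as required.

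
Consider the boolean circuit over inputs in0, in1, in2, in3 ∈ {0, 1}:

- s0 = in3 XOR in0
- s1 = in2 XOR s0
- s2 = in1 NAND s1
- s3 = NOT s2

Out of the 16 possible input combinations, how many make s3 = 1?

4

s3 = NOT s2 must be 1, so s2 = 0.
s2 = in1 NAND s1 must be 0, so both in1 = 1 and s1 = 1.
s1 = in2 XOR s0 must be 1, so in2 and s0 differ.
Satisfying assignments:
  in0=0, in1=1, in2=0, in3=1
  in0=0, in1=1, in2=1, in3=0
  in0=1, in1=1, in2=0, in3=0
  in0=1, in1=1, in2=1, in3=1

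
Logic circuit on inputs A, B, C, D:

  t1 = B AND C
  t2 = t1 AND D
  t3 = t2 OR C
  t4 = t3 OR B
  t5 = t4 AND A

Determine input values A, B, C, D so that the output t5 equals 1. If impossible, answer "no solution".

t5 = t4 AND A must be 1, so both t4 = 1 and A = 1.
t4 = t3 OR B must be 1, so at least one of t3, B is 1.
Check with A=1 B=1 C=1 D=0:
t1 = B AND C = 1 AND 1 = 1
t2 = t1 AND D = 1 AND 0 = 0
t3 = t2 OR C = 0 OR 1 = 1
t4 = t3 OR B = 1 OR 1 = 1
t5 = t4 AND A = 1 AND 1 = 1
So t5 = 1 as required.

A=1 B=1 C=1 D=0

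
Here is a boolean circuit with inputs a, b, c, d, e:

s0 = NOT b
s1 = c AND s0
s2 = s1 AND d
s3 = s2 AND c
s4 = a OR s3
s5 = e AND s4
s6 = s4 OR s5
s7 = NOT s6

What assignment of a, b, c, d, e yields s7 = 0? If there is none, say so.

a=1, b=0, c=0, d=0, e=0

s7 = NOT s6 must be 0, so s6 = 1.
Check with a=1, b=0, c=0, d=0, e=0:
s0 = NOT b = NOT 0 = 1
s1 = c AND s0 = 0 AND 1 = 0
s2 = s1 AND d = 0 AND 0 = 0
s3 = s2 AND c = 0 AND 0 = 0
s4 = a OR s3 = 1 OR 0 = 1
s5 = e AND s4 = 0 AND 1 = 0
s6 = s4 OR s5 = 1 OR 0 = 1
s7 = NOT s6 = NOT 1 = 0
So s7 = 0 as required.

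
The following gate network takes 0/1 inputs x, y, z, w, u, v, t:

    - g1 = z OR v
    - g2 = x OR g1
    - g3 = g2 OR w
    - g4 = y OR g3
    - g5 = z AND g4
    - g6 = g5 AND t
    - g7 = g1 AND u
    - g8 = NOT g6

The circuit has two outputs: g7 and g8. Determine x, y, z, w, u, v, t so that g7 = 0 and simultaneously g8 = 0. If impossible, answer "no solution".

Check with x=1, y=0, z=1, w=0, u=0, v=0, t=1:
g1 = z OR v = 1 OR 0 = 1
g2 = x OR g1 = 1 OR 1 = 1
g3 = g2 OR w = 1 OR 0 = 1
g4 = y OR g3 = 0 OR 1 = 1
g5 = z AND g4 = 1 AND 1 = 1
g6 = g5 AND t = 1 AND 1 = 1
g7 = g1 AND u = 1 AND 0 = 0
g8 = NOT g6 = NOT 1 = 0
So g7 = 0 and g8 = 0.

x=1, y=0, z=1, w=0, u=0, v=0, t=1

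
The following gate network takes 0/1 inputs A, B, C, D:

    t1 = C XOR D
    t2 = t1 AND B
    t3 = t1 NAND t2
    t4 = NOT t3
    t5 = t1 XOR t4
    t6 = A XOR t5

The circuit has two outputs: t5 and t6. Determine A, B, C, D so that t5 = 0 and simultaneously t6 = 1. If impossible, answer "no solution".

A=1, B=1, C=1, D=1

Check with A=1, B=1, C=1, D=1:
t1 = C XOR D = 1 XOR 1 = 0
t2 = t1 AND B = 0 AND 1 = 0
t3 = t1 NAND t2 = 0 NAND 0 = 1
t4 = NOT t3 = NOT 1 = 0
t5 = t1 XOR t4 = 0 XOR 0 = 0
t6 = A XOR t5 = 1 XOR 0 = 1
So t5 = 0 and t6 = 1.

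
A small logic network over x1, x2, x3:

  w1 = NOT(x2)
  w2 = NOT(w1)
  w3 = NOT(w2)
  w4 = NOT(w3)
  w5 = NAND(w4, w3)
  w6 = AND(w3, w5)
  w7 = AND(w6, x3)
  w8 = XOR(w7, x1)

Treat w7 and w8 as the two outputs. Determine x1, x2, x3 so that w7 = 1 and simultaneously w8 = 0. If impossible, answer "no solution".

Check with x1=1, x2=0, x3=1:
w1 = NOT(x2) = NOT 0 = 1
w2 = NOT(w1) = NOT 1 = 0
w3 = NOT(w2) = NOT 0 = 1
w4 = NOT(w3) = NOT 1 = 0
w5 = NAND(w4, w3) = NAND(0, 1) = 1
w6 = AND(w3, w5) = AND(1, 1) = 1
w7 = AND(w6, x3) = AND(1, 1) = 1
w8 = XOR(w7, x1) = XOR(1, 1) = 0
So w7 = 1 and w8 = 0.

x1=1, x2=0, x3=1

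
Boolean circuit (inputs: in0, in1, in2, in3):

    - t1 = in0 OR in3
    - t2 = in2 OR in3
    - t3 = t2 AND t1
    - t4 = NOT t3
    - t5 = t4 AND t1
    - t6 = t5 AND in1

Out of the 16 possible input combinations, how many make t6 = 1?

t6 = t5 AND in1 must be 1, so both t5 = 1 and in1 = 1.
t5 = t4 AND t1 must be 1, so both t4 = 1 and t1 = 1.
t4 = NOT t3 must be 1, so t3 = 0.
Enumerating the 16 input combinations, 1 give t6 = 1 and 15 give t6 = 0.

1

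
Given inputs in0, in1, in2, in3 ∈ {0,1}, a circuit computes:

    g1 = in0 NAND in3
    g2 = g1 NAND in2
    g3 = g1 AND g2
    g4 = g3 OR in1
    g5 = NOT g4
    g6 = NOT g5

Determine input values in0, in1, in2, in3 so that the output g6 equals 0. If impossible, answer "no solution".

in0=1 in1=0 in2=1 in3=0

g6 = NOT g5 must be 0, so g5 = 1.
Check with in0=1 in1=0 in2=1 in3=0:
g1 = in0 NAND in3 = 1 NAND 0 = 1
g2 = g1 NAND in2 = 1 NAND 1 = 0
g3 = g1 AND g2 = 1 AND 0 = 0
g4 = g3 OR in1 = 0 OR 0 = 0
g5 = NOT g4 = NOT 0 = 1
g6 = NOT g5 = NOT 1 = 0
So g6 = 0 as required.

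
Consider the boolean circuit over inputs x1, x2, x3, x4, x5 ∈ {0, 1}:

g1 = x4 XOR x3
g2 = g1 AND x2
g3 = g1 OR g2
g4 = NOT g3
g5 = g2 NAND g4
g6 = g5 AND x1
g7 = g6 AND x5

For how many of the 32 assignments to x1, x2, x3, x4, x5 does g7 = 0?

g7 = g6 AND x5 must be 0, so at least one of g6, x5 is 0.
Enumerating the 32 input combinations, 24 give g7 = 0 and 8 give g7 = 1.

24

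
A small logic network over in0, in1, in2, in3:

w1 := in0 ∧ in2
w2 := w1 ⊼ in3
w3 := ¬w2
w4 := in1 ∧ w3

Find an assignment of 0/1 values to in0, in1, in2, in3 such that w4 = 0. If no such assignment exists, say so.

in0=1 in1=0 in2=1 in3=0

Check with in0=1 in1=0 in2=1 in3=0:
w1 = in0 ∧ in2 = 1 ∧ 1 = 1
w2 = w1 ⊼ in3 = 1 ⊼ 0 = 1
w3 = ¬w2 = ¬1 = 0
w4 = in1 ∧ w3 = 0 ∧ 0 = 0
So w4 = 0 as required.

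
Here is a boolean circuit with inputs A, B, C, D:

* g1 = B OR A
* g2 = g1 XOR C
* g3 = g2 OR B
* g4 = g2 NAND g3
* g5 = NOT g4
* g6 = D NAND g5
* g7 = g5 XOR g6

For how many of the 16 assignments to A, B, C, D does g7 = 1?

12

g7 = g5 XOR g6 must be 1, so g5 and g6 differ.
Enumerating the 16 input combinations, 12 give g7 = 1 and 4 give g7 = 0.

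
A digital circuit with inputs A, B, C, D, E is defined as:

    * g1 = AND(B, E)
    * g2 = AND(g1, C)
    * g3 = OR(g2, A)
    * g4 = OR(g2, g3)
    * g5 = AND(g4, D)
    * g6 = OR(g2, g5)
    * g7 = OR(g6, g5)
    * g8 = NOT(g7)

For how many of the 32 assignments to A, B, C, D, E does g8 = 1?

g8 = NOT(g7) must be 1, so g7 = 0.
Enumerating the 32 input combinations, 21 give g8 = 1 and 11 give g8 = 0.

21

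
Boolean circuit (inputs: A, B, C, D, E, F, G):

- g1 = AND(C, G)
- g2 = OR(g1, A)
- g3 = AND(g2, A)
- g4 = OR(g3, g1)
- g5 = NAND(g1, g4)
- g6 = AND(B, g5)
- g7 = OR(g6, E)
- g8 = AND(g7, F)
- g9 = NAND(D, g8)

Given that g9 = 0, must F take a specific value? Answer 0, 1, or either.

1

g9 = NAND(D, g8) must be 0, so both D = 1 and g8 = 1.
g8 = AND(g7, F) must be 1, so both g7 = 1 and F = 1.
g7 = OR(g6, E) must be 1, so at least one of g6, E is 1.
Every assignment with g9 = 0 has F = 1; there are 22 such assignment(s).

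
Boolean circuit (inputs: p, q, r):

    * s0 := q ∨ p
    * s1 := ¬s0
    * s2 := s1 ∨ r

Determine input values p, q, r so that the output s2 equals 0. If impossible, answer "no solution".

s2 = s1 ∨ r must be 0, so both s1 = 0 and r = 0.
Check with p=0, q=1, r=0:
s0 = q ∨ p = 1 ∨ 0 = 1
s1 = ¬s0 = ¬1 = 0
s2 = s1 ∨ r = 0 ∨ 0 = 0
So s2 = 0 as required.

p=0, q=1, r=0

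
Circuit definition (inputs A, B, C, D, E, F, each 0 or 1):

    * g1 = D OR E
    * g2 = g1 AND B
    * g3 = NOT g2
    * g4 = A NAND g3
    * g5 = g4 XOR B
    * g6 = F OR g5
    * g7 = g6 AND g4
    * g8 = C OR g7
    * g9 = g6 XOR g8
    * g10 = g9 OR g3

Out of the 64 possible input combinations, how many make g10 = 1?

g10 = g9 OR g3 must be 1, so at least one of g9, g3 is 1.
Enumerating the 64 input combinations, 46 give g10 = 1 and 18 give g10 = 0.

46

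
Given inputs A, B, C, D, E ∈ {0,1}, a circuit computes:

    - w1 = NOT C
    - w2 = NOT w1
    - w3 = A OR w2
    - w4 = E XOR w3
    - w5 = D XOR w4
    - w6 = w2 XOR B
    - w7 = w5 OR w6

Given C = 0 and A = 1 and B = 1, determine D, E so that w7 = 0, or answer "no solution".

With C = 0 and A = 1 and B = 1 fixed, none of the 4 settings of D, E give w7 = 0.
For example, with D=0, E=1:
w1 = NOT C = NOT 0 = 1
w2 = NOT w1 = NOT 1 = 0
w3 = A OR w2 = 1 OR 0 = 1
w4 = E XOR w3 = 1 XOR 1 = 0
w5 = D XOR w4 = 0 XOR 0 = 0
w6 = w2 XOR B = 0 XOR 1 = 1
w7 = w5 OR w6 = 0 OR 1 = 1
giving w7 = 1 ≠ 0.

no solution exists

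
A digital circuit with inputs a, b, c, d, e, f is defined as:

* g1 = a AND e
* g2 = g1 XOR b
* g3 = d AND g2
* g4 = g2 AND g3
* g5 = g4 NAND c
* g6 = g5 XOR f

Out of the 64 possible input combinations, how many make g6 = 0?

32

g6 = g5 XOR f must be 0, so g5 and f are equal.
Enumerating the 64 input combinations, 32 give g6 = 0 and 32 give g6 = 1.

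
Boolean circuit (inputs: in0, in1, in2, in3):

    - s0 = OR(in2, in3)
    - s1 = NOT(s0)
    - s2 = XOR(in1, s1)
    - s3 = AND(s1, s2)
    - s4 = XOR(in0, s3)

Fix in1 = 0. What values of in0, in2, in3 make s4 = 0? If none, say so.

in0=0, in2=0, in3=1

Check with in1 = 0 and in0=0, in2=0, in3=1:
s0 = OR(in2, in3) = OR(0, 1) = 1
s1 = NOT(s0) = NOT 1 = 0
s2 = XOR(in1, s1) = XOR(0, 0) = 0
s3 = AND(s1, s2) = AND(0, 0) = 0
s4 = XOR(in0, s3) = XOR(0, 0) = 0
So s4 = 0.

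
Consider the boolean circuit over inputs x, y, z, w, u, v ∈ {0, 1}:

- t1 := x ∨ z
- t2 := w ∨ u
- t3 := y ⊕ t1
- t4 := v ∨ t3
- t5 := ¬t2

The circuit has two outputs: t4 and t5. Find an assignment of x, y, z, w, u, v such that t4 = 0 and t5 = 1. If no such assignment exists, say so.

x=1, y=1, z=1, w=0, u=0, v=0

Check with x=1, y=1, z=1, w=0, u=0, v=0:
t1 = x ∨ z = 1 ∨ 1 = 1
t2 = w ∨ u = 0 ∨ 0 = 0
t3 = y ⊕ t1 = 1 ⊕ 1 = 0
t4 = v ∨ t3 = 0 ∨ 0 = 0
t5 = ¬t2 = ¬0 = 1
So t4 = 0 and t5 = 1.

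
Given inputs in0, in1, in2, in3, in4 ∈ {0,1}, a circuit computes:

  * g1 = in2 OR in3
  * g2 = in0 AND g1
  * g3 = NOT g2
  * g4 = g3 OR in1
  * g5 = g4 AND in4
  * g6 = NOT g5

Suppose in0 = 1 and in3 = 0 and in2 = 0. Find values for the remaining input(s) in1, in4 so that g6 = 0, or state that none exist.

in1=1, in4=1

g6 = NOT g5 must be 0, so g5 = 1.
Check with in0 = 1 and in3 = 0 and in2 = 0 and in1=1, in4=1:
g1 = in2 OR in3 = 0 OR 0 = 0
g2 = in0 AND g1 = 1 AND 0 = 0
g3 = NOT g2 = NOT 0 = 1
g4 = g3 OR in1 = 1 OR 1 = 1
g5 = g4 AND in4 = 1 AND 1 = 1
g6 = NOT g5 = NOT 1 = 0
So g6 = 0.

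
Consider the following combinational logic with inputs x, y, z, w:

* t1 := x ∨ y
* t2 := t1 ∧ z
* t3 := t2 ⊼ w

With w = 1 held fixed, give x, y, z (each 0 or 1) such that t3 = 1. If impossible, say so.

x=0 y=1 z=0

t3 = t2 ⊼ w must be 1, so at least one of t2, w is 0.
Check with w = 1 and x=0, y=1, z=0:
t1 = x ∨ y = 0 ∨ 1 = 1
t2 = t1 ∧ z = 1 ∧ 0 = 0
t3 = t2 ⊼ w = 0 ⊼ 1 = 1
So t3 = 1.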